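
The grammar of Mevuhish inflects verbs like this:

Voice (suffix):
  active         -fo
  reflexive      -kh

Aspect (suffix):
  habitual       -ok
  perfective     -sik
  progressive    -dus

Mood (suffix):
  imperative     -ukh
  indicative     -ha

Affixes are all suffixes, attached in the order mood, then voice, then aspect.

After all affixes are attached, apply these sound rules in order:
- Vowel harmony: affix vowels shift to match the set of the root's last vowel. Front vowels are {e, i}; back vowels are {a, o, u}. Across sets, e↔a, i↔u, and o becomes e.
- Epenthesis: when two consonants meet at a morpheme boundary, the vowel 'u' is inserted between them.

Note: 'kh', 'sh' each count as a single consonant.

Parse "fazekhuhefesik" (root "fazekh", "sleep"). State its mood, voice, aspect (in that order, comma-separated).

indicative, active, perfective

Segment: fazekh-ha-fo-sik.
mood: -ha → indicative.
voice: -fo → active.
aspect: -sik → perfective.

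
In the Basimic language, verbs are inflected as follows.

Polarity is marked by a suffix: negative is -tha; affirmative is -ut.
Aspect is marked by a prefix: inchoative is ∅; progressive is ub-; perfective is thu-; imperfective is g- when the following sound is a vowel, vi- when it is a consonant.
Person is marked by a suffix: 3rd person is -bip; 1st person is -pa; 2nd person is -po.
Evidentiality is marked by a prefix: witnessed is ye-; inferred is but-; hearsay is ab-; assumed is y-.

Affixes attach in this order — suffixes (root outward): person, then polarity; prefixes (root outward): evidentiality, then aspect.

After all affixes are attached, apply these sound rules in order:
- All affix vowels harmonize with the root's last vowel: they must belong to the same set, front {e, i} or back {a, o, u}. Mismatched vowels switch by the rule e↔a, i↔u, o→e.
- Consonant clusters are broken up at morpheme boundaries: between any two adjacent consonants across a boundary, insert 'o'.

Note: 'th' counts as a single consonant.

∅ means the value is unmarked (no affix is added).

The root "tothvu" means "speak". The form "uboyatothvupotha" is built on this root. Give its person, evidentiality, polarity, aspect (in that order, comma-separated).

2nd person, witnessed, negative, progressive

Segment: ub-ye-tothvu-po-tha.
person: -po → 2nd person.
evidentiality: ye- → witnessed.
polarity: -tha → negative.
aspect: ub- → progressive.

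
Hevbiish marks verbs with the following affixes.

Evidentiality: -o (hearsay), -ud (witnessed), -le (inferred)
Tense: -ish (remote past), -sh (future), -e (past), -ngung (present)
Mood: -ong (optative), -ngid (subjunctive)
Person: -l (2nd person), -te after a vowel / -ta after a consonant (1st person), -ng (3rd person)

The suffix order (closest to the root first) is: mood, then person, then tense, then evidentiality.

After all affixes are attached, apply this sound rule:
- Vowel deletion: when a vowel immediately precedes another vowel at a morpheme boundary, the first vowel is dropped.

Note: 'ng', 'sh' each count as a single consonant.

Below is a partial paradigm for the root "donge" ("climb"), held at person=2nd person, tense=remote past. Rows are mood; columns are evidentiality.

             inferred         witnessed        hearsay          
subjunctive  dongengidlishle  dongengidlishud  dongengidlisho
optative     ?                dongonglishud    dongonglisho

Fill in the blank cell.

dongonglishle

Attach mood optative -ong → dongeong.
Attach person 2nd person -l → dongeongl.
Attach tense remote past -ish → dongeonglish.
Attach evidentiality inferred -le → dongeonglishle.
Apply vowel deletion: dongeonglishle → dongonglishle.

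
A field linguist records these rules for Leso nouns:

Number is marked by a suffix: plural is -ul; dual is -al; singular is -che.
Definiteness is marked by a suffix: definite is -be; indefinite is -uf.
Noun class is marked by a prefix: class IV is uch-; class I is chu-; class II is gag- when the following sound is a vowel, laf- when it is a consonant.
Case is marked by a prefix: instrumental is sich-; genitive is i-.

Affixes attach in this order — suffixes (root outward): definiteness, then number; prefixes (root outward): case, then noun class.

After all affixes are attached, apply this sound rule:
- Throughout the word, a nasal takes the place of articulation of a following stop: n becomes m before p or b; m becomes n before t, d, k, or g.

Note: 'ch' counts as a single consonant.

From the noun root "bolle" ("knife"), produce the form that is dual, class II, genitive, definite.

gagibollebeal

Attach definiteness definite -be → bollebe.
Attach number dual -al → bollebeal.
Attach case genitive i- → ibollebeal.
Attach noun class class II gag- (before vowel 'i') → gagibollebeal.
Nasal assimilation: no change.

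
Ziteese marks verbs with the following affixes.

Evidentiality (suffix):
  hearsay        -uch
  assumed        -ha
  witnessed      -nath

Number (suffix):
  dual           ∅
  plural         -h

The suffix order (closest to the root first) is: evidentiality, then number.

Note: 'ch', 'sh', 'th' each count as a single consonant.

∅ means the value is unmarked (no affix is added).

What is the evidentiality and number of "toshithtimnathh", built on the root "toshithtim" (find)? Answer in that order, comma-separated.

witnessed, plural

Segment: toshithtim-nath-h.
evidentiality: -nath → witnessed.
number: -h → plural.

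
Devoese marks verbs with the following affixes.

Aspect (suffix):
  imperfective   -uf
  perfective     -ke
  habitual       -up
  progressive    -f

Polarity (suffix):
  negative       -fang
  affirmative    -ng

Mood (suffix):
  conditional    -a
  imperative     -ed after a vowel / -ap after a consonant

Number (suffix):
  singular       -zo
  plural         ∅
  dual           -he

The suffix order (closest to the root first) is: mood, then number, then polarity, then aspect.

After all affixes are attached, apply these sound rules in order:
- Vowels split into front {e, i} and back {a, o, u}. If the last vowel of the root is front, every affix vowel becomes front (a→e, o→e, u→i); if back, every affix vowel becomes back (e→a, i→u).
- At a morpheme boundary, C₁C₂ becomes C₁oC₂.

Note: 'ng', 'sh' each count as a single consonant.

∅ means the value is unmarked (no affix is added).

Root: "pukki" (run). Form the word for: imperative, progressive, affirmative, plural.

pukkiedongof

Attach mood imperative -ed (after vowel 'i') → pukkied.
number = plural: zero marking, form stays pukkied.
Attach polarity affirmative -ng → pukkiedng.
Attach aspect progressive -f → pukkiedngf.
Vowel harmony: no change.
Apply epenthesis: pukkiedngf → pukkiedongof.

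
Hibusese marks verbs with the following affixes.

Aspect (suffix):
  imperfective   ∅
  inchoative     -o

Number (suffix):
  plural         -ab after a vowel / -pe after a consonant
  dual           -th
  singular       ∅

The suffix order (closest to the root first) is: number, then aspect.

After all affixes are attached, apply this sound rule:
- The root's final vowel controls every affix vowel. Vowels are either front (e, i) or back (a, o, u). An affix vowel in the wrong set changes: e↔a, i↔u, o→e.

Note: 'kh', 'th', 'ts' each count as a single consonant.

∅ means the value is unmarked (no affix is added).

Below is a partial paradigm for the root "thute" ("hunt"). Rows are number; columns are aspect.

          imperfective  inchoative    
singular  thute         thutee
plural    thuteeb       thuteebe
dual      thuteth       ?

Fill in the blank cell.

thutethe

Attach number dual -th → thuteth.
Attach aspect inchoative -o → thutetho.
Apply vowel harmony: thutetho → thutethe.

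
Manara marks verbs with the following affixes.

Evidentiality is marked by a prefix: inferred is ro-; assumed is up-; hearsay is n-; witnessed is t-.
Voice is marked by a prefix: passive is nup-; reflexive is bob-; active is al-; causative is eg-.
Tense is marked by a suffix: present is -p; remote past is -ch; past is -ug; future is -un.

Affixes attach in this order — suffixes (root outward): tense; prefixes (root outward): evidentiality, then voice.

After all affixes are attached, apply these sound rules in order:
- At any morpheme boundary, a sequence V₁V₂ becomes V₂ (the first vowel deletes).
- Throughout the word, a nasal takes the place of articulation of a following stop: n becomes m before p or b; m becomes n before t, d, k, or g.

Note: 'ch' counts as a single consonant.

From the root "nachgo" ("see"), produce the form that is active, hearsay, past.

Attach evidentiality hearsay n- → nnachgo.
Attach tense past -ug → nnachgoug.
Attach voice active al- → alnnachgoug.
Apply vowel deletion: alnnachgoug → alnnachgug.
Nasal assimilation: no change.

alnnachgug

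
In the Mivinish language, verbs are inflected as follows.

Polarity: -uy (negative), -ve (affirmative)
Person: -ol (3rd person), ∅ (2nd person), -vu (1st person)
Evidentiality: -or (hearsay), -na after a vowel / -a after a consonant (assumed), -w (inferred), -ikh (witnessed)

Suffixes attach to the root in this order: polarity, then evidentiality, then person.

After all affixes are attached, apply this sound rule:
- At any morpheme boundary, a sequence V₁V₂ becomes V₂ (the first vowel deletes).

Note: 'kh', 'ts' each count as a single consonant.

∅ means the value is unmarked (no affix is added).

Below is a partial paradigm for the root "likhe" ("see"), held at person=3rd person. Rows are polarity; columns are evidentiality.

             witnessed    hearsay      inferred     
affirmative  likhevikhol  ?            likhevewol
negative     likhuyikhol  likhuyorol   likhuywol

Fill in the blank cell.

Attach polarity affirmative -ve → likheve.
Attach evidentiality hearsay -or → likheveor.
Attach person 3rd person -ol → likheveorol.
Apply vowel deletion: likheveorol → likhevorol.

likhevorol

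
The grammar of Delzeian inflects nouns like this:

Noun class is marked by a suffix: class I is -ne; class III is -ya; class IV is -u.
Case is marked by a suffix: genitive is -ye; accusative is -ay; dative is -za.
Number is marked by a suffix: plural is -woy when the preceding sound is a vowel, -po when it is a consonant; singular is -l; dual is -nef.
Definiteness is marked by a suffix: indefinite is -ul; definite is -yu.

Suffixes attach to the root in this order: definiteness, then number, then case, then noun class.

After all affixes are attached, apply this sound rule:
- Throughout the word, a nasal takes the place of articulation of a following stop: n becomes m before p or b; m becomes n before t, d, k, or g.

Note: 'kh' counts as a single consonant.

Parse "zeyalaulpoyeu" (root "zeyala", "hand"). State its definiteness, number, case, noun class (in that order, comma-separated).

Segment: zeyala-ul-po-ye-u.
definiteness: -ul → indefinite.
number: -woy/po → plural.
case: -ye → genitive.
noun class: -u → class IV.

indefinite, plural, genitive, class IV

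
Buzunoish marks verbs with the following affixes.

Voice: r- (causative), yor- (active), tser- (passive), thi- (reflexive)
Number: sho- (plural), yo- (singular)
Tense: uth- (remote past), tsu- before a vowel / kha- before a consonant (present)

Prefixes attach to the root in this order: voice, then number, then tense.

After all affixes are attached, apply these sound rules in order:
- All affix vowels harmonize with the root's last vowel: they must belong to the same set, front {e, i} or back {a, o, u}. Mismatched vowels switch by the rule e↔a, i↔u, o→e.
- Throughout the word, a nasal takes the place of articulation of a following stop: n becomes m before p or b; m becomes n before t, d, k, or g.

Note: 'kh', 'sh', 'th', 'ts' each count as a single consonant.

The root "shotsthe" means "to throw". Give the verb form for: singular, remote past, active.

ithyeyershotsthe

Attach voice active yor- → yorshotsthe.
Attach number singular yo- → yoyorshotsthe.
Attach tense remote past uth- → uthyoyorshotsthe.
Apply vowel harmony: uthyoyorshotsthe → ithyeyershotsthe.
Nasal assimilation: no change.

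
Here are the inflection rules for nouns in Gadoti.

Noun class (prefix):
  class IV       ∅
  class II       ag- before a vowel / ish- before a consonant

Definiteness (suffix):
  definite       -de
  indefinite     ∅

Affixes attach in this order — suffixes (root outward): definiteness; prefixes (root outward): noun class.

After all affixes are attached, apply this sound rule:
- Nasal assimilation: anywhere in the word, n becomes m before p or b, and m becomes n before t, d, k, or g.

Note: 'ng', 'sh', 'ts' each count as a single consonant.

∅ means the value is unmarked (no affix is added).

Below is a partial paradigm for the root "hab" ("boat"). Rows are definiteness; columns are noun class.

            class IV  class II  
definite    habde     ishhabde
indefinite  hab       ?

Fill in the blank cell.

ishhab

definiteness = indefinite: zero marking, form stays hab.
Attach noun class class II ish- (before consonant 'h') → ishhab.
Nasal assimilation: no change.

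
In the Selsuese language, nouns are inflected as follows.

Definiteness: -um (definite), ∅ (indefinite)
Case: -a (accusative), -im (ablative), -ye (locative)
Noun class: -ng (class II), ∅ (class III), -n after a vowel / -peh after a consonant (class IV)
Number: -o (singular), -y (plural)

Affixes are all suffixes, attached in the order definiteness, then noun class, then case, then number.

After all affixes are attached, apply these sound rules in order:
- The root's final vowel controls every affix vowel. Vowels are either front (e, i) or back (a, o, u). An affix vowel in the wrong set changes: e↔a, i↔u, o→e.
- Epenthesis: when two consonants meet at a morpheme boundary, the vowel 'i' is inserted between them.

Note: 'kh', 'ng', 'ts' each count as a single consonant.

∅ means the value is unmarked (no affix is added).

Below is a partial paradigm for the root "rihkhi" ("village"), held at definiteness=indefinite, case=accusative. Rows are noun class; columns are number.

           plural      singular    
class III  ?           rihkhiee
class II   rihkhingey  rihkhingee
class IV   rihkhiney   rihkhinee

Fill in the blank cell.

definiteness = indefinite: zero marking, form stays rihkhi.
noun class = class III: zero marking, form stays rihkhi.
Attach case accusative -a → rihkhia.
Attach number plural -y → rihkhiay.
Apply vowel harmony: rihkhiay → rihkhiey.
Epenthesis: no change.

rihkhiey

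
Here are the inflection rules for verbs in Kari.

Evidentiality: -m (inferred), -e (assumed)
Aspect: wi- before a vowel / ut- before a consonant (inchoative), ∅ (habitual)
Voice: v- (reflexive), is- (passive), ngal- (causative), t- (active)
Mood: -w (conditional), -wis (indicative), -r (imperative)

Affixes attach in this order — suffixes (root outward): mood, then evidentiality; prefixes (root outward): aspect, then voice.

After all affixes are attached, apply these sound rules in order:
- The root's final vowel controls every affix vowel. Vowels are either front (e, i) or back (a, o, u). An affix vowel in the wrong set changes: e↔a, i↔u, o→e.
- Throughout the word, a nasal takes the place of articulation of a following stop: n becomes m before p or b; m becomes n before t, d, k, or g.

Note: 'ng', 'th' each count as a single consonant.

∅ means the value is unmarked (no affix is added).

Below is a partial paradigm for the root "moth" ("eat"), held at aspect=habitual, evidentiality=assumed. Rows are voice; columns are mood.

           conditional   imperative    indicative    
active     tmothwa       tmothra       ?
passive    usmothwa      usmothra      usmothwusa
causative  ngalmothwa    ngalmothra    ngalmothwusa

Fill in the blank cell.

Attach mood indicative -wis → mothwis.
aspect = habitual: zero marking, form stays mothwis.
Attach voice active t- → tmothwis.
Attach evidentiality assumed -e → tmothwise.
Apply vowel harmony: tmothwise → tmothwusa.
Nasal assimilation: no change.

tmothwusa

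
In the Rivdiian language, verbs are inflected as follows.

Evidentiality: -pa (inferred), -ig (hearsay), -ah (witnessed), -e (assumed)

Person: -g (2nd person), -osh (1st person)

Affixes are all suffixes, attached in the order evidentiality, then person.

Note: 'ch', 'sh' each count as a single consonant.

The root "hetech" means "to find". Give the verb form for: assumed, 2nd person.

hetecheg

Attach evidentiality assumed -e → heteche.
Attach person 2nd person -g → hetecheg.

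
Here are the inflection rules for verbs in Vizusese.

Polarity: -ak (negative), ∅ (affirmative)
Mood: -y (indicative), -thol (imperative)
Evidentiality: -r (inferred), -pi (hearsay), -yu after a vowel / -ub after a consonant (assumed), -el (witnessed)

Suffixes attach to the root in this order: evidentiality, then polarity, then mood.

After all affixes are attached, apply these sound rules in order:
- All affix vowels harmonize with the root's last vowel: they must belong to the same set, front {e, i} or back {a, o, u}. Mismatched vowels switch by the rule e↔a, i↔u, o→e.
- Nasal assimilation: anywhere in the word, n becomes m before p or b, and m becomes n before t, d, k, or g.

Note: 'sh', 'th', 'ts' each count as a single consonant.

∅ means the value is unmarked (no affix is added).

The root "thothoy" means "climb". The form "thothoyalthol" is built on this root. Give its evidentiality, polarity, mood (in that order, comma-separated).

Segment: thothoy-el-thol.
evidentiality: -el → witnessed.
polarity: ∅ → affirmative.
mood: -thol → imperative.

witnessed, affirmative, imperative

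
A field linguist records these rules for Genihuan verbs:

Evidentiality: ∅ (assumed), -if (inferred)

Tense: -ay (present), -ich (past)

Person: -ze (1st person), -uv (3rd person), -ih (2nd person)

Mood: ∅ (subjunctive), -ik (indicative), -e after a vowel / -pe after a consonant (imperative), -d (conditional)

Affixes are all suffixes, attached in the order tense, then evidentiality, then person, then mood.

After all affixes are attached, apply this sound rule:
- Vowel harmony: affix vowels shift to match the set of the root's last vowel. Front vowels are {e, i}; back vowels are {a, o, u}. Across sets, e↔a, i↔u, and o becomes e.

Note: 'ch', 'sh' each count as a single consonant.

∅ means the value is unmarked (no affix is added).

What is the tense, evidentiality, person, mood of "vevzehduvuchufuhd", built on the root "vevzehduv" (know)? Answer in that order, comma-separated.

past, inferred, 2nd person, conditional

Segment: vevzehduv-ich-if-ih-d.
tense: -ich → past.
evidentiality: -if → inferred.
person: -ih → 2nd person.
mood: -d → conditional.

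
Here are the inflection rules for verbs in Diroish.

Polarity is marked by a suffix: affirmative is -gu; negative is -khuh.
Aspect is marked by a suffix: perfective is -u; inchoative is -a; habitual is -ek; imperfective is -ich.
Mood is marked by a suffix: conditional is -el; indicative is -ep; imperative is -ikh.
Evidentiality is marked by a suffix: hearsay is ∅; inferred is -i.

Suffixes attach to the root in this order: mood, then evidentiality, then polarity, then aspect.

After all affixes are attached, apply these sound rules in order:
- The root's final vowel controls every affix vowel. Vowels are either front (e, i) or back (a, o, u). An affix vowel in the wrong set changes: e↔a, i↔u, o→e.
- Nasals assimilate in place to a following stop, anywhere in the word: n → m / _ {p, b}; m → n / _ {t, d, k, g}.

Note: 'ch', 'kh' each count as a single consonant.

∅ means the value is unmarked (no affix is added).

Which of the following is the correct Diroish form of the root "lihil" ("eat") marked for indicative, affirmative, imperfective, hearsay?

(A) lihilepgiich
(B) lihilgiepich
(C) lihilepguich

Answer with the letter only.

Attach mood indicative -ep → lihilep.
evidentiality = hearsay: zero marking, form stays lihilep.
Attach polarity affirmative -gu → lihilepgu.
Attach aspect imperfective -ich → lihilepguich.
Apply vowel harmony: lihilepguich → lihilepgiich.
Nasal assimilation: no change.
So the correct form is lihilepgiich, option (A).
(B) lihilgiepich is wrong: it has the affixes in the wrong order.
(C) lihilepguich is wrong: it fails to apply the sound rule(s).

A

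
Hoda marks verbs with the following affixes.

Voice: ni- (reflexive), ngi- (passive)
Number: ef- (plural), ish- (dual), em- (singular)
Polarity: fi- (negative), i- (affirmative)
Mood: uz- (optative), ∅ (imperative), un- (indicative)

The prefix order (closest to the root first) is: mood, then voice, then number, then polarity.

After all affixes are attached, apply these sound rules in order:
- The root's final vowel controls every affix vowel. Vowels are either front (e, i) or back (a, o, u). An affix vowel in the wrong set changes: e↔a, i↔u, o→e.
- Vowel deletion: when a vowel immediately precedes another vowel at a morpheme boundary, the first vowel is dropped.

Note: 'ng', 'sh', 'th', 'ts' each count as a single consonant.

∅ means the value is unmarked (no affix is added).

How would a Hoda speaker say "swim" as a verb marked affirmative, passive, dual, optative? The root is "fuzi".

Attach mood optative uz- → uzfuzi.
Attach voice passive ngi- → ngiuzfuzi.
Attach number dual ish- → ishngiuzfuzi.
Attach polarity affirmative i- → iishngiuzfuzi.
Apply vowel harmony: iishngiuzfuzi → iishngiizfuzi.
Apply vowel deletion: iishngiizfuzi → ishngizfuzi.

ishngizfuzi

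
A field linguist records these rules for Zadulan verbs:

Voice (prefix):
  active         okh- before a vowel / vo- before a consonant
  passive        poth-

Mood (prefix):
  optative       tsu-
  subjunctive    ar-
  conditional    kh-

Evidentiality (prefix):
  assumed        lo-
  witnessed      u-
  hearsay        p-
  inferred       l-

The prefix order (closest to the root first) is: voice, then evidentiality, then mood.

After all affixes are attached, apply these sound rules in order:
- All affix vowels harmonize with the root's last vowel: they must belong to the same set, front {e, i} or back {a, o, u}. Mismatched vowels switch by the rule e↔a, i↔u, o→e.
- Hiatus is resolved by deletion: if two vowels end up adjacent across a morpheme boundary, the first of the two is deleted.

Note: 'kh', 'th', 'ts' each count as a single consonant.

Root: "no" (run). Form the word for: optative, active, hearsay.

Attach voice active vo- (before consonant 'n') → vono.
Attach evidentiality hearsay p- → pvono.
Attach mood optative tsu- → tsupvono.
Vowel harmony: no change.
Vowel deletion: no change.

tsupvono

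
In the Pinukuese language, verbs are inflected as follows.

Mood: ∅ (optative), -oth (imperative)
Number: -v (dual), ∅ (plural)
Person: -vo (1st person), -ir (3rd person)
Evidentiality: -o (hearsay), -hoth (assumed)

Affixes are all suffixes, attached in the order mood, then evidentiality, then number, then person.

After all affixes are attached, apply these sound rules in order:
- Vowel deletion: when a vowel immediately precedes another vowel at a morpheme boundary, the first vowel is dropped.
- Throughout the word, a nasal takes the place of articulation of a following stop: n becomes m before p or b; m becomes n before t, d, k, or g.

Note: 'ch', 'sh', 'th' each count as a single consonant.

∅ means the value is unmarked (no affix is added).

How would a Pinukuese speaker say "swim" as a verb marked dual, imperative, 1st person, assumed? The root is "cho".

Attach mood imperative -oth → chooth.
Attach evidentiality assumed -hoth → choothhoth.
Attach number dual -v → choothhothv.
Attach person 1st person -vo → choothhothvvo.
Apply vowel deletion: choothhothvvo → chothhothvvo.
Nasal assimilation: no change.

chothhothvvo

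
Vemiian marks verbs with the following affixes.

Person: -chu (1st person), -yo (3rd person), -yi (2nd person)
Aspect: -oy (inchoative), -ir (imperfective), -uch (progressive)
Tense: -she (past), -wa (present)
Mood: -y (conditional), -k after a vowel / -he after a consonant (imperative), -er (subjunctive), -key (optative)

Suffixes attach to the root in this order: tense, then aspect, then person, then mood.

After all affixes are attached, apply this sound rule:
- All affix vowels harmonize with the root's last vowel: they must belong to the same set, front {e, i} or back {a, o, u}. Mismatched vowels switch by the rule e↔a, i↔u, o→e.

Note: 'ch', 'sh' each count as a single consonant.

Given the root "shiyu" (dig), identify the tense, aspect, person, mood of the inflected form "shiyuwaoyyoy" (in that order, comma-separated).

present, inchoative, 3rd person, conditional

Segment: shiyu-wa-oy-yo-y.
tense: -wa → present.
aspect: -oy → inchoative.
person: -yo → 3rd person.
mood: -y → conditional.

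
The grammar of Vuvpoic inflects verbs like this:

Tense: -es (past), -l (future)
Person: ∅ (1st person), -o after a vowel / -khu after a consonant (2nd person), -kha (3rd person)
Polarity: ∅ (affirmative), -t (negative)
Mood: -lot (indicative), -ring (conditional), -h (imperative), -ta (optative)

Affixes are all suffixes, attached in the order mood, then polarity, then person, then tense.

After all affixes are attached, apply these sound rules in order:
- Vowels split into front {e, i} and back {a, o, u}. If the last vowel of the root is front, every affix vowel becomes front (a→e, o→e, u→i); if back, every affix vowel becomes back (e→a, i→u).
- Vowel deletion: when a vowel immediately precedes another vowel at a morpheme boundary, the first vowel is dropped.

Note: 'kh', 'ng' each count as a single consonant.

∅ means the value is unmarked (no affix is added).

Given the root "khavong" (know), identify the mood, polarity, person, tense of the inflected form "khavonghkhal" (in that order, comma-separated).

imperative, affirmative, 3rd person, future

Segment: khavong-h-kha-l.
mood: -h → imperative.
polarity: ∅ → affirmative.
person: -kha → 3rd person.
tense: -l → future.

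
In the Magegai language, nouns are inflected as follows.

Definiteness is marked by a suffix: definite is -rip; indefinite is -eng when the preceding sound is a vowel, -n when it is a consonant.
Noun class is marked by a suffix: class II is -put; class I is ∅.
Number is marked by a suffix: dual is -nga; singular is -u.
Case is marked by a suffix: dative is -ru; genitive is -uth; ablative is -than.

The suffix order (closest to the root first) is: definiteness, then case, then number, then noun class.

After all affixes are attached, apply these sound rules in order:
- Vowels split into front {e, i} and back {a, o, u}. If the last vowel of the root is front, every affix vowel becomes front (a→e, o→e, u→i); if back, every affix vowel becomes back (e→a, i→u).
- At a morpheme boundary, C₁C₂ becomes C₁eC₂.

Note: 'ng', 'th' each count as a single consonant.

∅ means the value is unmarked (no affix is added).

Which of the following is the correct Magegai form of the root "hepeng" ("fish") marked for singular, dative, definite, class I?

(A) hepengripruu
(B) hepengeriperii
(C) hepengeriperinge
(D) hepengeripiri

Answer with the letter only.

Attach definiteness definite -rip → hepengrip.
Attach case dative -ru → hepengripru.
Attach number singular -u → hepengripruu.
noun class = class I: zero marking, form stays hepengripruu.
Apply vowel harmony: hepengripruu → hepengriprii.
Apply epenthesis: hepengriprii → hepengeriperii.
So the correct form is hepengeriperii, option (B).
(D) hepengeripiri is wrong: it has the affixes in the wrong order.
(A) hepengripruu is wrong: it fails to apply the sound rule(s).
(C) hepengeriperinge is wrong: it uses dual instead of singular for number.

B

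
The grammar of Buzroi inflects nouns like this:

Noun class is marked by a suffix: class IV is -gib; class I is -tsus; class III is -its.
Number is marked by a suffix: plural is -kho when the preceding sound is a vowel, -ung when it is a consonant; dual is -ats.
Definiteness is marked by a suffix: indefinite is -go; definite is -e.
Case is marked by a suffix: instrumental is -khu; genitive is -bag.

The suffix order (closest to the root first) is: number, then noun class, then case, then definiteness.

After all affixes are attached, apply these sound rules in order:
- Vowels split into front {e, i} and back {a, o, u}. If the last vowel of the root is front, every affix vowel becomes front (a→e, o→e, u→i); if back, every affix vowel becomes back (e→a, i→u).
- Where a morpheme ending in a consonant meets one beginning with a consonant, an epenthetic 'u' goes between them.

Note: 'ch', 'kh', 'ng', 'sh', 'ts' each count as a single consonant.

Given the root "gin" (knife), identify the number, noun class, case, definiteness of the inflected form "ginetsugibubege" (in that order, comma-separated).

dual, class IV, genitive, definite

Segment: gin-ats-gib-bag-e.
number: -ats → dual.
noun class: -gib → class IV.
case: -bag → genitive.
definiteness: -e → definite.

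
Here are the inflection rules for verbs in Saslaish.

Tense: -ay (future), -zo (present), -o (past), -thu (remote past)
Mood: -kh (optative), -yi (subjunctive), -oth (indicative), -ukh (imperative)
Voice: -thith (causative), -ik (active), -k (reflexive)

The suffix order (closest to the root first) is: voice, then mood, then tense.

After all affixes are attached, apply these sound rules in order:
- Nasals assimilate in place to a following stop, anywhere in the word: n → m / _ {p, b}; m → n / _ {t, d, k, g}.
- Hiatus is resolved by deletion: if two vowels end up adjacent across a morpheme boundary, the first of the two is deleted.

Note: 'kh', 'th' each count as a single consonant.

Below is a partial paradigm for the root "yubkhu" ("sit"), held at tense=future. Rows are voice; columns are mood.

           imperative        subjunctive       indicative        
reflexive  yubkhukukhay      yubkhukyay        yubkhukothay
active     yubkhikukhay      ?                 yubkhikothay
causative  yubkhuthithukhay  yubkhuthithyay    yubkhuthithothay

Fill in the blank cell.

Attach voice active -ik → yubkhuik.
Attach mood subjunctive -yi → yubkhuikyi.
Attach tense future -ay → yubkhuikyiay.
Nasal assimilation: no change.
Apply vowel deletion: yubkhuikyiay → yubkhikyay.

yubkhikyay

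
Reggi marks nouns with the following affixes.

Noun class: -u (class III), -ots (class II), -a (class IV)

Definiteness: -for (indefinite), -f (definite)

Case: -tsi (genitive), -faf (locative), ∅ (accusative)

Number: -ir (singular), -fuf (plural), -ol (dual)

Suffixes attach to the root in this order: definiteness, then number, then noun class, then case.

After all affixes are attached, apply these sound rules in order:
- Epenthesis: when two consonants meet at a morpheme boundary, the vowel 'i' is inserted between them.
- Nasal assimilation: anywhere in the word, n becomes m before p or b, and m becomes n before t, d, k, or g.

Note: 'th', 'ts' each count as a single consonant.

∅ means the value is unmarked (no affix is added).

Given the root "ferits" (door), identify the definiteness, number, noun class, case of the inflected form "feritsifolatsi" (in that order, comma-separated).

definite, dual, class IV, genitive

Segment: ferits-f-ol-a-tsi.
definiteness: -f → definite.
number: -ol → dual.
noun class: -a → class IV.
case: -tsi → genitive.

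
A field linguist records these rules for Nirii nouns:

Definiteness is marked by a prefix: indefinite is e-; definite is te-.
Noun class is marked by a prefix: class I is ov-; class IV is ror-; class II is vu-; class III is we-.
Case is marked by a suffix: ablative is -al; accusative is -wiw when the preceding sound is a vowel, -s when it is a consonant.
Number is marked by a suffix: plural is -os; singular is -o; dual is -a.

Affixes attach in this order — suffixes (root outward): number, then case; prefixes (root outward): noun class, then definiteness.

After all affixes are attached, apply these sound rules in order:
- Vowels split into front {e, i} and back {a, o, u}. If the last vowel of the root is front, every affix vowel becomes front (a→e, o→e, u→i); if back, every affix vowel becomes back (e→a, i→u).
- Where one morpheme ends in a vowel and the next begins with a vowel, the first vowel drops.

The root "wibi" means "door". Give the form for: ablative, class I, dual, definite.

Attach noun class class I ov- → ovwibi.
Attach definiteness definite te- → teovwibi.
Attach number dual -a → teovwibia.
Attach case ablative -al → teovwibiaal.
Apply vowel harmony: teovwibiaal → teevwibieel.
Apply vowel deletion: teevwibieel → tevwibel.

tevwibel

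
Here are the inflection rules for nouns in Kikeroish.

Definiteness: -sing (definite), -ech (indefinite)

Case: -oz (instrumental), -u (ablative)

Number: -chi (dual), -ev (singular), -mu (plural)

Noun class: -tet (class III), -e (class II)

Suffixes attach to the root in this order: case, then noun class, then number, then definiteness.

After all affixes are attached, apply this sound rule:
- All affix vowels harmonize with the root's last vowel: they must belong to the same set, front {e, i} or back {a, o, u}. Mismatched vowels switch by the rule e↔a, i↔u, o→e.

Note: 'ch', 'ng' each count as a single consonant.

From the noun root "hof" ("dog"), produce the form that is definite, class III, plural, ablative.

Attach case ablative -u → hofu.
Attach noun class class III -tet → hofutet.
Attach number plural -mu → hofutetmu.
Attach definiteness definite -sing → hofutetmusing.
Apply vowel harmony: hofutetmusing → hofutatmusung.

hofutatmusung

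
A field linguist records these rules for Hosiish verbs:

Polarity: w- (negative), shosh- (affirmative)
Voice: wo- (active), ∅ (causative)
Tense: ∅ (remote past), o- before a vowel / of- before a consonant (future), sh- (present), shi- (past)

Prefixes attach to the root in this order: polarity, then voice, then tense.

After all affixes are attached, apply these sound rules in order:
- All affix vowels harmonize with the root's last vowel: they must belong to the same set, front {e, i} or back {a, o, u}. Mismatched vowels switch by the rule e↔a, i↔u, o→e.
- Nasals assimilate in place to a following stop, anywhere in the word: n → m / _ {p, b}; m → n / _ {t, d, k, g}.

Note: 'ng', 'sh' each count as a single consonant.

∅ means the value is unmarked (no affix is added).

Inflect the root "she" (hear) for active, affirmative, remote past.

Attach polarity affirmative shosh- → shoshshe.
Attach voice active wo- → woshoshshe.
tense = remote past: zero marking, form stays woshoshshe.
Apply vowel harmony: woshoshshe → wesheshshe.
Nasal assimilation: no change.

wesheshshe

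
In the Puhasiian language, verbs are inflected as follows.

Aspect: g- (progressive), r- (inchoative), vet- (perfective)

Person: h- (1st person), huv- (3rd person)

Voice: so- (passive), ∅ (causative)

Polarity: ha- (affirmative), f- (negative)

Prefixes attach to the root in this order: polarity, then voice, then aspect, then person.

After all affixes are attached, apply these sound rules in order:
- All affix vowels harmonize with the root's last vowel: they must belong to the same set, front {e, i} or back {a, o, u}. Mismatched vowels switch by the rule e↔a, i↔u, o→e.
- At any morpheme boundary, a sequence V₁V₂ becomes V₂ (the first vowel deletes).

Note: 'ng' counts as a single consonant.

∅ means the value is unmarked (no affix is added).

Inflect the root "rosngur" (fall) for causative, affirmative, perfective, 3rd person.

Attach polarity affirmative ha- → harosngur.
voice = causative: zero marking, form stays harosngur.
Attach aspect perfective vet- → vetharosngur.
Attach person 3rd person huv- → huvvetharosngur.
Apply vowel harmony: huvvetharosngur → huvvatharosngur.
Vowel deletion: no change.

huvvatharosngur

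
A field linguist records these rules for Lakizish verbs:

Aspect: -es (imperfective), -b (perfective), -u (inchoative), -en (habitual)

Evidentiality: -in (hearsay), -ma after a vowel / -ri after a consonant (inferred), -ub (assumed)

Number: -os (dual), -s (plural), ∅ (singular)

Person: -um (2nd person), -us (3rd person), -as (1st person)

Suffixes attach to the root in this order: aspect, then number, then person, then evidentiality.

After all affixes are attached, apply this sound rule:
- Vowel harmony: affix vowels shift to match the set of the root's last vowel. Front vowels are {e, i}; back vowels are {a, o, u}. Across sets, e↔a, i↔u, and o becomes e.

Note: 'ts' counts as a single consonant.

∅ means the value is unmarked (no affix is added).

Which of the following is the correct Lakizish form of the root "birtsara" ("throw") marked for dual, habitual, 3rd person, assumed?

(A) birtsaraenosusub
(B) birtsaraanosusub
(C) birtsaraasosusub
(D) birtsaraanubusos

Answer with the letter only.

Attach aspect habitual -en → birtsaraen.
Attach number dual -os → birtsaraenos.
Attach person 3rd person -us → birtsaraenosus.
Attach evidentiality assumed -ub → birtsaraenosusub.
Apply vowel harmony: birtsaraenosusub → birtsaraanosusub.
So the correct form is birtsaraanosusub, option (B).
(D) birtsaraanubusos is wrong: it has the affixes in the wrong order.
(C) birtsaraasosusub is wrong: it uses imperfective instead of habitual for aspect.
(A) birtsaraenosusub is wrong: it fails to apply the sound rule(s).

B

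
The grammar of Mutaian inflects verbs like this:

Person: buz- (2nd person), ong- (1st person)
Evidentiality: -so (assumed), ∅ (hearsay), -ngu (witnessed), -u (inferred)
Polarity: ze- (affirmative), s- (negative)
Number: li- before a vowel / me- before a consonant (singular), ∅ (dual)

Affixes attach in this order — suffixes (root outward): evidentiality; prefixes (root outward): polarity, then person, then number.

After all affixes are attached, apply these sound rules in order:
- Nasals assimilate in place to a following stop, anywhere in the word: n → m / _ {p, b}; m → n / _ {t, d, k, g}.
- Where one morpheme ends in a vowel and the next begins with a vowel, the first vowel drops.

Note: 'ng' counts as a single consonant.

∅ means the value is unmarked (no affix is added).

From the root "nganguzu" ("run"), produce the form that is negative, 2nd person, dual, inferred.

Attach polarity negative s- → snganguzu.
Attach person 2nd person buz- → buzsnganguzu.
Attach evidentiality inferred -u → buzsnganguzuu.
number = dual: zero marking, form stays buzsnganguzuu.
Nasal assimilation: no change.
Apply vowel deletion: buzsnganguzuu → buzsnganguzu.

buzsnganguzu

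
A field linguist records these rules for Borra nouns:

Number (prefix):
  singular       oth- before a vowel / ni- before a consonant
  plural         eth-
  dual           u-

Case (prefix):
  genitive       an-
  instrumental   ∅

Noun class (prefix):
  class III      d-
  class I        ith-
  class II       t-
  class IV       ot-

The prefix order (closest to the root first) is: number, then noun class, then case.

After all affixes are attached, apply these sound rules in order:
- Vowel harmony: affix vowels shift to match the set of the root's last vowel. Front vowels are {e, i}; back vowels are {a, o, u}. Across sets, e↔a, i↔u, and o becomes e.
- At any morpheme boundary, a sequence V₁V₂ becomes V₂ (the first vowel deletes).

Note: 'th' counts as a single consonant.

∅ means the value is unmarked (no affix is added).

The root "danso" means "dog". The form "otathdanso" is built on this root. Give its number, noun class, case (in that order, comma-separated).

Segment: ot-eth-danso.
number: eth- → plural.
noun class: ot- → class IV.
case: ∅ → instrumental.

plural, class IV, instrumental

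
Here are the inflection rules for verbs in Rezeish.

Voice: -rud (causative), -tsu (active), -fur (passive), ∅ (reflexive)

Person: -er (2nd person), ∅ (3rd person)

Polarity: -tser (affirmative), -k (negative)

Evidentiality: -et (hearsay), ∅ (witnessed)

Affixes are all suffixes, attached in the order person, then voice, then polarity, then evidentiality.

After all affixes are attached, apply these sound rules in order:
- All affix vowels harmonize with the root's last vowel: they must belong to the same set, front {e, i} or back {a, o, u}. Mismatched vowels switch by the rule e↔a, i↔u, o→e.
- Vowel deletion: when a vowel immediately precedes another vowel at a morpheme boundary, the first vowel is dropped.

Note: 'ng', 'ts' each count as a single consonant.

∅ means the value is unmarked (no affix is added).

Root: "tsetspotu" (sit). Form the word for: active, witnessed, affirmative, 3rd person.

tsetspotutsutsar

person = 3rd person: zero marking, form stays tsetspotu.
Attach voice active -tsu → tsetspotutsu.
Attach polarity affirmative -tser → tsetspotutsutser.
evidentiality = witnessed: zero marking, form stays tsetspotutsutser.
Apply vowel harmony: tsetspotutsutser → tsetspotutsutsar.
Vowel deletion: no change.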